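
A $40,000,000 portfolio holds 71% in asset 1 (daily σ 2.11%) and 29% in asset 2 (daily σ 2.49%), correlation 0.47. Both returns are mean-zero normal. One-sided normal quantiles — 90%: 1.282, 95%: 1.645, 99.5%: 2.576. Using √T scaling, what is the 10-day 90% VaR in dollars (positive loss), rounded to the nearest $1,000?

$3,154,000

σ_p = √(0.71²·2.11² + 0.29²·2.49² + 2·0.47·0.71·0.29·2.11·2.49) = 1.945%.
σ_{10d} = 1.945% × √10 = 6.151%.
VaR = 1.282 × 6.151% = 7.886%; on $40,000,000 that is $3,154,400.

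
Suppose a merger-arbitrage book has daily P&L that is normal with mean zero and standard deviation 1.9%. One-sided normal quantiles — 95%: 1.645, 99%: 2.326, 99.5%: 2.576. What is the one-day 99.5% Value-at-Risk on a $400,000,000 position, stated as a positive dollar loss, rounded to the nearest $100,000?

$19,600,000

VaR = z·σ = 2.576 × 1.9% = 4.894%.
On $400,000,000: 0.04894 × $400,000,000 = $19,576,000.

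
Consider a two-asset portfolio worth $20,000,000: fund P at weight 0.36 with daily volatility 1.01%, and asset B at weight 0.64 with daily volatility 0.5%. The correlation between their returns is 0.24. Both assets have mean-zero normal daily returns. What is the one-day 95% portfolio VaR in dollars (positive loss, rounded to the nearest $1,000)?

$177,000

σ_p² = 0.36²·1.01² + 0.64²·0.5² + 2·0.24·0.36·0.64·1.01·0.5 = 0.2905 (%²).
σ_p = √0.2905 = 0.539%.
At 95%, z = 1.645.
VaR = 1.645 × 0.539% = 0.887%; on $20,000,000 that is $177,400.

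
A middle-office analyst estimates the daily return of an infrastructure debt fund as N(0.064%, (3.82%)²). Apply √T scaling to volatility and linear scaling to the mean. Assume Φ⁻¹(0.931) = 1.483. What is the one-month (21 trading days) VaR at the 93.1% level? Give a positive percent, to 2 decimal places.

24.62%

σ_{21d} = 3.82% × √21 = 17.505%; μ_{21d} = 21 × 0.064% = 1.344%.
VaR = −(1.344%) + 1.483 × 17.505% = 24.616%.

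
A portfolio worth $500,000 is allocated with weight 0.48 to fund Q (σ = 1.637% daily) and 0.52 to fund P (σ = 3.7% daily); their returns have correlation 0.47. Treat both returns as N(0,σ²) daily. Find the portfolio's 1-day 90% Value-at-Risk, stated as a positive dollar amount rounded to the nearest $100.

σ_p² = 0.48²·1.637² + 0.52²·3.7² + 2·0.47·0.48·0.52·1.637·3.7 = 5.7403 (%²).
σ_p = √5.7403 = 2.396%.
At 90%, z = 1.282.
VaR = 1.282 × 2.396% = 3.072%; on $500,000 that is $15,360.

$15,400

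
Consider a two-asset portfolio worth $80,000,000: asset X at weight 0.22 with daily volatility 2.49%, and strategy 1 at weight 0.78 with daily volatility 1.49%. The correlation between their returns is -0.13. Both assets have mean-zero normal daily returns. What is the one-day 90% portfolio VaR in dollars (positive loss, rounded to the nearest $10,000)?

σ_p² = 0.22²·2.49² + 0.78²·1.49² + 2·-0.13·0.22·0.78·2.49·1.49 = 1.4853 (%²).
σ_p = √1.4853 = 1.219%.
At 90%, z = 1.282.
VaR = 1.282 × 1.219% = 1.563%; on $80,000,000 that is $1,250,400.

$1,250,000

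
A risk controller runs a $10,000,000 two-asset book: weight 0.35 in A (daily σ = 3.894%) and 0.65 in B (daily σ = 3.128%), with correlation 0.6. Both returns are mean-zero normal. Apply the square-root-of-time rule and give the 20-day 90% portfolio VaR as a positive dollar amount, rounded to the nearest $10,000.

$1,750,000

σ_p = √(0.35²·3.894² + 0.65²·3.128² + 2·0.6·0.35·0.65·3.894·3.128) = 3.052%.
σ_{20d} = 3.052% × √20 = 13.649%.
z(90%) = 1.282.
VaR = 1.282 × 13.649% = 17.498%; on $10,000,000 that is $1,749,800.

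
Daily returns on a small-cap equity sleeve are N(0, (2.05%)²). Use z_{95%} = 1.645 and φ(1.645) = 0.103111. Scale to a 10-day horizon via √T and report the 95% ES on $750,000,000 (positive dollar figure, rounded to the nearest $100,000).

$100,300,000

σ_{10d} = 2.05% × √10 = 6.483%.
ES multiplier = φ(z)/(1−α) = 0.103111/0.05 = 2.062.
ES = 6.483% × 2.062 = 13.368%; on $750,000,000: $100,260,000.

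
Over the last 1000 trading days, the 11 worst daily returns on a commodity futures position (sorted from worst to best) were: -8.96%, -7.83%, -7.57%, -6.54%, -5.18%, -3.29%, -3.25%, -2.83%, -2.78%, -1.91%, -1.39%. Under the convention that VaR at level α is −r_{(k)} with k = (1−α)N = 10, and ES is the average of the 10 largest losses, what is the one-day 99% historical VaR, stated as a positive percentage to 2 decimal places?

k = 10; the 10th lowest return is -1.91%, so VaR = 1.91%.

1.91%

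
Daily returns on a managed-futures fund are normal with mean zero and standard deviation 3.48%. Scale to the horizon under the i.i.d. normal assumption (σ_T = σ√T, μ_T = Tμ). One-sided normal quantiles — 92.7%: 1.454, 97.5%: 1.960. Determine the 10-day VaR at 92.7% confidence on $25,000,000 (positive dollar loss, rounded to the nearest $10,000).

$4,000,000

σ_{10d} = 3.48% × √10 = 11.005%.
VaR = 1.454 × 11.005% = 16.001%.
On $25,000,000: 0.16001 × $25,000,000 = $4,000,250.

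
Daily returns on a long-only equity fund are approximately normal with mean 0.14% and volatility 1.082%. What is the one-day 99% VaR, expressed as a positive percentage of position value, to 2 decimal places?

2.38%

At 99% one-sided, z = 2.326.
VaR = −μ + z·σ = −(0.14%) + 2.326 × 1.082% = 2.377%.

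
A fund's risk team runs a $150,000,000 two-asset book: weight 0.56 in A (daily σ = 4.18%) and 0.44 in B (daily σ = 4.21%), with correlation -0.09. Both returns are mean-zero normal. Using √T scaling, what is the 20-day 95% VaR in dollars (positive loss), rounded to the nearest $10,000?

$31,460,000

σ_p = √(0.56²·4.18² + 0.44²·4.21² + 2·-0.09·0.56·0.44·4.18·4.21) = 2.851%.
σ_{20d} = 2.851% × √20 = 12.750%.
z(95%) = 1.645.
VaR = 1.645 × 12.750% = 20.974%; on $150,000,000 that is $31,461,000.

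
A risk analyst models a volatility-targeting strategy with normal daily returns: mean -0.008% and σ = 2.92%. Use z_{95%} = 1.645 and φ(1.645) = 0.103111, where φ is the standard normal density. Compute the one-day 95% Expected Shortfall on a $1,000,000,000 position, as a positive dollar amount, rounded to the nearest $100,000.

Tail multiplier: φ(z)/(1−α) = 0.103111 / 0.05 = 2.062.
ES = −(-0.008%) + 2.92% × 2.062 = 6.029%.
On $1,000,000,000: 0.06029 × $1,000,000,000 = $60,290,000.

$60,300,000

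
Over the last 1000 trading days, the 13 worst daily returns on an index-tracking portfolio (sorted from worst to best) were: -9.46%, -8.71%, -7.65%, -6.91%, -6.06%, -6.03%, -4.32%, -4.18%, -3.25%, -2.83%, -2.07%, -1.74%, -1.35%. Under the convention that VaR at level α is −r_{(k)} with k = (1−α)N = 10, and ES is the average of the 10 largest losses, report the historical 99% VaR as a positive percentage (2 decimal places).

2.83%

k = 10; the 10th lowest return is -2.83%, so VaR = 2.83%.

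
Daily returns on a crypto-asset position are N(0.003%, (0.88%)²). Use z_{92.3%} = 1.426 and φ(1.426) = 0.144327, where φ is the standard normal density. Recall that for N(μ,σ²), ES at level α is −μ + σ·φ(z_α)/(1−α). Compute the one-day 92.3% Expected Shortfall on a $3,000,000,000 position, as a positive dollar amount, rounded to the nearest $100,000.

$49,400,000

Tail multiplier: φ(z)/(1−α) = 0.144327 / 0.077 = 1.874.
ES = −(0.003%) + 0.88% × 1.874 = 1.646%.
On $3,000,000,000: 0.01646 × $3,000,000,000 = $49,380,000.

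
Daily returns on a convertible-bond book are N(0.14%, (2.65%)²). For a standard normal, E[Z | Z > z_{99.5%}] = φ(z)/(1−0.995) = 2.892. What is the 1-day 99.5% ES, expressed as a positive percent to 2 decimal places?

ES = −(0.14%) + 2.65% × 2.892 = 7.524%.

7.52%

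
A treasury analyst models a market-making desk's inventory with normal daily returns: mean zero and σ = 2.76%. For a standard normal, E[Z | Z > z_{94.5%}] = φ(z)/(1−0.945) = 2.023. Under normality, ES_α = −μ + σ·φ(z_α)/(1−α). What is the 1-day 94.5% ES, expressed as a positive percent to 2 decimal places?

ES = 2.76% × 2.023 = 5.583%.

5.58%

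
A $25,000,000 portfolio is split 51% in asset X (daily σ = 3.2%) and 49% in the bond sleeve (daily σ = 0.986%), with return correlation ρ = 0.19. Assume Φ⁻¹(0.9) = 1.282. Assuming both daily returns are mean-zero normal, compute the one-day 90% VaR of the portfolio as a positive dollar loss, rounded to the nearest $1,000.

σ_p² = 0.51²·3.2² + 0.49²·0.986² + 2·0.19·0.51·0.49·3.2·0.986 = 3.1965 (%²).
σ_p = √3.1965 = 1.788%.
VaR = 1.282 × 1.788% = 2.292%; on $25,000,000 that is $573,000.

$573,000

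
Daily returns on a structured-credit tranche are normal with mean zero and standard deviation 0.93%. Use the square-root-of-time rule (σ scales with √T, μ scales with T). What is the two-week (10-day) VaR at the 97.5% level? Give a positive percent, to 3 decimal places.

At 97.5%, z = 1.960.
σ_{10d} = 0.93% × √10 = 2.941%.
VaR = 1.960 × 2.941% = 5.764%.

5.764%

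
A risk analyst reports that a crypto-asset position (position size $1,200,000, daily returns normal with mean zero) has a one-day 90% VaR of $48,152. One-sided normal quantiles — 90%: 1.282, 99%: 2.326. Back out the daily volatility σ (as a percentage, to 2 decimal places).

VaR as a fraction: $48,152 / $1,200,000 = 4.013%.
σ = VaR / z = 4.013% / 1.282 = 3.130%.

3.13%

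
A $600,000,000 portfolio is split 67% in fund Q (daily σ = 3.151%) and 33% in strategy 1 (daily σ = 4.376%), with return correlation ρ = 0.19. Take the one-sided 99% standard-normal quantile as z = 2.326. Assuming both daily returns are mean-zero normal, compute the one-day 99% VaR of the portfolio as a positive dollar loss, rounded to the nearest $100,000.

$38,700,000

σ_p² = 0.67²·3.151² + 0.33²·4.376² + 2·0.19·0.67·0.33·3.151·4.376 = 7.7009 (%²).
σ_p = √7.7009 = 2.775%.
VaR = 2.326 × 2.775% = 6.455%; on $600,000,000 that is $38,730,000.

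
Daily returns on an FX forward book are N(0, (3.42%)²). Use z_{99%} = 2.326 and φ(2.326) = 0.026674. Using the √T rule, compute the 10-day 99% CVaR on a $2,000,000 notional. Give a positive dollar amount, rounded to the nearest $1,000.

$577,000

σ_{10d} = 3.42% × √10 = 10.815%.
ES multiplier = φ(z)/(1−α) = 0.026674/0.01 = 2.667.
ES = 10.815% × 2.667 = 28.844%; on $2,000,000: $576,880.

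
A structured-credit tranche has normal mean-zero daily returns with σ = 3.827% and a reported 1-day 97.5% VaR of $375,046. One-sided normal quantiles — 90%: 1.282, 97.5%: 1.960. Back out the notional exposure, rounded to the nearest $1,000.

$5,000,000

VaR as a fraction of value: z·σ = 1.960 × 3.827% = 7.50092%.
Position = $375,046 / 0.0750092 = $5,000,000.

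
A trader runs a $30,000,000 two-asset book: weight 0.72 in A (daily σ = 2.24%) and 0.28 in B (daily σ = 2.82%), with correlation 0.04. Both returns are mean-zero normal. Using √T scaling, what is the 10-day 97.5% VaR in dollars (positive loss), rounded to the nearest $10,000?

σ_p = √(0.72²·2.24² + 0.28²·2.82² + 2·0.04·0.72·0.28·2.24·2.82) = 1.824%.
σ_{10d} = 1.824% × √10 = 5.768%.
z(97.5%) = 1.960.
VaR = 1.960 × 5.768% = 11.305%; on $30,000,000 that is $3,391,500.

$3,390,000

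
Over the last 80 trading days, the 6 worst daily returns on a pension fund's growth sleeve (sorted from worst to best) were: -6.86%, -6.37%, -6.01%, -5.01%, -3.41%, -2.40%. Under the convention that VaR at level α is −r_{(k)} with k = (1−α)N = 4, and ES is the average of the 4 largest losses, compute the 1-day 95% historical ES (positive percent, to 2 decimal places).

6.06%

The 4 worst returns sum to -24.25%.
ES = −(-24.25%) / 4 = 6.0625% ≈ 6.06%.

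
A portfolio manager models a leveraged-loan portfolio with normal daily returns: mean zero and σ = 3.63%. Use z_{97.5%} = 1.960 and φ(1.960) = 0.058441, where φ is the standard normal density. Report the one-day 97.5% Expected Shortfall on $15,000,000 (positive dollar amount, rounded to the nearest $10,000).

$1,270,000

Tail multiplier: φ(z)/(1−α) = 0.058441 / 0.025 = 2.338.
ES = 3.63% × 2.338 = 8.487%.
On $15,000,000: 0.08487 × $15,000,000 = $1,273,050.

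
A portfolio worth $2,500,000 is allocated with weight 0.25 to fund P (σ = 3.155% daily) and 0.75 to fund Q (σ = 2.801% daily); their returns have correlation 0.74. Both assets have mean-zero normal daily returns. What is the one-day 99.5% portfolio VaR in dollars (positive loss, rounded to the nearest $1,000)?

$176,000

σ_p² = 0.25²·3.155² + 0.75²·2.801² + 2·0.74·0.25·0.75·3.155·2.801 = 7.4876 (%²).
σ_p = √7.4876 = 2.736%.
At 99.5%, z = 2.576.
VaR = 2.576 × 2.736% = 7.048%; on $2,500,000 that is $176,200.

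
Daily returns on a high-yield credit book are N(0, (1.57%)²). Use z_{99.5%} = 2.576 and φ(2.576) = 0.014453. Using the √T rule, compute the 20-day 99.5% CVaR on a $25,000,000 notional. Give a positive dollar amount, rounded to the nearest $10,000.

$5,070,000

σ_{20d} = 1.57% × √20 = 7.021%.
ES multiplier = φ(z)/(1−α) = 0.014453/0.005 = 2.891.
ES = 7.021% × 2.891 = 20.298%; on $25,000,000: $5,074,500.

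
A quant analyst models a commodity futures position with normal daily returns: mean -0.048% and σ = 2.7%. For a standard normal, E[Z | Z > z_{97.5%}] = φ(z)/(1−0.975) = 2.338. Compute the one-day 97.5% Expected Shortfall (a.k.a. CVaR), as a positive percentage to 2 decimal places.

ES = −(-0.048%) + 2.7% × 2.338 = 6.361%.

6.36%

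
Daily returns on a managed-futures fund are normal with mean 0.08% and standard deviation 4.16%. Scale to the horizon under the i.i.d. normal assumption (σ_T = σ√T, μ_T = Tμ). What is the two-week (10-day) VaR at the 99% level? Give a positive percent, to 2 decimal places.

At 99%, z = 2.326.
σ_{10d} = 4.16% × √10 = 13.155%; μ_{10d} = 10 × 0.08% = 0.800%.
VaR = −(0.800%) + 2.326 × 13.155% = 29.799%.

29.80%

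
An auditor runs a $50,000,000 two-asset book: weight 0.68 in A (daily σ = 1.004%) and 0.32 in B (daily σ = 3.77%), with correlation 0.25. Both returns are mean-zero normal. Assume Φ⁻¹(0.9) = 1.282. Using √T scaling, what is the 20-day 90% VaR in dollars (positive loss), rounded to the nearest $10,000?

σ_p = √(0.68²·1.004² + 0.32²·3.77² + 2·0.25·0.68·0.32·1.004·3.77) = 1.528%.
σ_{20d} = 1.528% × √20 = 6.833%.
VaR = 1.282 × 6.833% = 8.760%; on $50,000,000 that is $4,380,000.

$4,380,000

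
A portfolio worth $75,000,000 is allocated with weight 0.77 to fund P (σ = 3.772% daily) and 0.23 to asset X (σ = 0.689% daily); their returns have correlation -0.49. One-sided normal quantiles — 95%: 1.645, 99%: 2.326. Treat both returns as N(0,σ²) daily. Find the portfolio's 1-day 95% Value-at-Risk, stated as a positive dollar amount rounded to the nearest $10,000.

σ_p² = 0.77²·3.772² + 0.23²·0.689² + 2·-0.49·0.77·0.23·3.772·0.689 = 8.0098 (%²).
σ_p = √8.0098 = 2.830%.
VaR = 1.645 × 2.830% = 4.655%; on $75,000,000 that is $3,491,250.

$3,490,000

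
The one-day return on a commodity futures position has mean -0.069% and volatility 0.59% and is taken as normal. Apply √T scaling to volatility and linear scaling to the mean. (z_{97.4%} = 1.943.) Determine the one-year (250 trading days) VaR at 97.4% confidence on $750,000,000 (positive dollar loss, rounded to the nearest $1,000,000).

σ_{250d} = 0.59% × √250 = 9.329%; μ_{250d} = 250 × -0.069% = -17.250%.
VaR = −(-17.250%) + 1.943 × 9.329% = 35.376%.
On $750,000,000: 0.35376 × $750,000,000 = $265,320,000.

$265,000,000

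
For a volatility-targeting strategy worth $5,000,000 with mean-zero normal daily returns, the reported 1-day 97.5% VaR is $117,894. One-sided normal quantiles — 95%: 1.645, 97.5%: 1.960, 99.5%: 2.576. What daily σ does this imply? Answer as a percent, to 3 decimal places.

1.203%

VaR as a fraction: $117,894 / $5,000,000 = 2.358%.
σ = VaR / z = 2.358% / 1.960 = 1.203%.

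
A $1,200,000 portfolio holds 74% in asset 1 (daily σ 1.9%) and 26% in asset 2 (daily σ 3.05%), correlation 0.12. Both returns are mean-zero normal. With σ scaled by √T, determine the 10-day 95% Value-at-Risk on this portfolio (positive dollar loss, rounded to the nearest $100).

σ_p = √(0.74²·1.9² + 0.26²·3.05² + 2·0.12·0.74·0.26·1.9·3.05) = 1.695%.
σ_{10d} = 1.695% × √10 = 5.360%.
z(95%) = 1.645.
VaR = 1.645 × 5.360% = 8.817%; on $1,200,000 that is $105,804.

$105,800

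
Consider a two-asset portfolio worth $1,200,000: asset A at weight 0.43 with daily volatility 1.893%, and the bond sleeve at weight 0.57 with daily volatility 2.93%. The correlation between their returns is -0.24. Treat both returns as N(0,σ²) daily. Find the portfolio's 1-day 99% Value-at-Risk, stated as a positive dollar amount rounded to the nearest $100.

σ_p² = 0.43²·1.893² + 0.57²·2.93² + 2·-0.24·0.43·0.57·1.893·2.93 = 2.7993 (%²).
σ_p = √2.7993 = 1.673%.
At 99%, z = 2.326.
VaR = 2.326 × 1.673% = 3.891%; on $1,200,000 that is $46,692.

$46,700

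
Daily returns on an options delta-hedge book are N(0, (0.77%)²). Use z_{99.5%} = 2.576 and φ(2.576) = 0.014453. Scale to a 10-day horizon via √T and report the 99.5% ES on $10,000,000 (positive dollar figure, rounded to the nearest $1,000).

σ_{10d} = 0.77% × √10 = 2.435%.
ES multiplier = φ(z)/(1−α) = 0.014453/0.005 = 2.891.
ES = 2.435% × 2.891 = 7.040%; on $10,000,000: $704,000.

$704,000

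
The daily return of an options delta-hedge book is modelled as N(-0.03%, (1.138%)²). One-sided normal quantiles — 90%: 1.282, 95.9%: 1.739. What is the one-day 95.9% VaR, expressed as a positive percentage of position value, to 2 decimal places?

VaR = −μ + z·σ = −(-0.03%) + 1.739 × 1.138% = 2.009%.

2.01%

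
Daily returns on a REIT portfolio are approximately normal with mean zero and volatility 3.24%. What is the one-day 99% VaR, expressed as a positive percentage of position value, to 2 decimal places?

7.54%

At 99% one-sided, z = 2.326.
VaR = z·σ = 2.326 × 3.24% = 7.536%.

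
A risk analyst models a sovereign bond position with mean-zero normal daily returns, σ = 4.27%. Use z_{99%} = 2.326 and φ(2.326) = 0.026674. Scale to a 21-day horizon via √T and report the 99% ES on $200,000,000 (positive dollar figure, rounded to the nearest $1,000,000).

$104,000,000

σ_{21d} = 4.27% × √21 = 19.568%.
ES multiplier = φ(z)/(1−α) = 0.026674/0.01 = 2.667.
ES = 19.568% × 2.667 = 52.188%; on $200,000,000: $104,376,000.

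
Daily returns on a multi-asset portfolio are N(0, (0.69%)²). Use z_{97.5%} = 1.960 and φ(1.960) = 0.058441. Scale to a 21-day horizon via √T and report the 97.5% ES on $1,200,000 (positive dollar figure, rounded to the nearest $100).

$88,700

σ_{21d} = 0.69% × √21 = 3.162%.
ES multiplier = φ(z)/(1−α) = 0.058441/0.025 = 2.338.
ES = 3.162% × 2.338 = 7.393%; on $1,200,000: $88,716.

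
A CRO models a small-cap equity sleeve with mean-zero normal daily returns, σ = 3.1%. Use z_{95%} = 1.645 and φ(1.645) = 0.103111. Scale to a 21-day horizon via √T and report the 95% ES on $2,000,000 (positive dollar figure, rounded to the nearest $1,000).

$586,000

σ_{21d} = 3.1% × √21 = 14.206%.
ES multiplier = φ(z)/(1−α) = 0.103111/0.05 = 2.062.
ES = 14.206% × 2.062 = 29.293%; on $2,000,000: $585,860.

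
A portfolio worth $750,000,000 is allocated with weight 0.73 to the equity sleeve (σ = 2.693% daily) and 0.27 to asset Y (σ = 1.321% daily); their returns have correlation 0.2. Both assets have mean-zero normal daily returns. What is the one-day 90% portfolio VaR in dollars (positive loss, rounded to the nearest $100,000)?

σ_p² = 0.73²·2.693² + 0.27²·1.321² + 2·0.2·0.73·0.27·2.693·1.321 = 4.2724 (%²).
σ_p = √4.2724 = 2.067%.
At 90%, z = 1.282.
VaR = 1.282 × 2.067% = 2.650%; on $750,000,000 that is $19,875,000.

$19,900,000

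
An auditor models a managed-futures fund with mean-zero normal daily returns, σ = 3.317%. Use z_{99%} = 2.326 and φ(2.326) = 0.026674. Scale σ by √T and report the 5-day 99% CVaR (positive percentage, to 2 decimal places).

19.78%

σ_{5d} = 3.317% × √5 = 7.417%.
ES multiplier = φ(z)/(1−α) = 0.026674/0.01 = 2.667.
ES = 7.417% × 2.667 = 19.781%.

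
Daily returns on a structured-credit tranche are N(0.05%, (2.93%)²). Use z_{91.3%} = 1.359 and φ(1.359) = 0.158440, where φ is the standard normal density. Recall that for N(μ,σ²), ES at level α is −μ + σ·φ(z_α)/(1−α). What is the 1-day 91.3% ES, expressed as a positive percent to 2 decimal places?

Tail multiplier: φ(z)/(1−α) = 0.158440 / 0.087 = 1.821.
ES = −(0.05%) + 2.93% × 1.821 = 5.286%.

5.29%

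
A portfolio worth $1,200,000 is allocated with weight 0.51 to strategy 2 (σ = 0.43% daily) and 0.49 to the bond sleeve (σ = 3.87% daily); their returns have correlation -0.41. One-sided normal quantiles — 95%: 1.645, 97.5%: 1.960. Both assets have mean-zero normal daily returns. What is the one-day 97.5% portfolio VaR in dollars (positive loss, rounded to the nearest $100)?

$42,700

σ_p² = 0.51²·0.43² + 0.49²·3.87² + 2·-0.41·0.51·0.49·0.43·3.87 = 3.3030 (%²).
σ_p = √3.3030 = 1.817%.
VaR = 1.960 × 1.817% = 3.561%; on $1,200,000 that is $42,732.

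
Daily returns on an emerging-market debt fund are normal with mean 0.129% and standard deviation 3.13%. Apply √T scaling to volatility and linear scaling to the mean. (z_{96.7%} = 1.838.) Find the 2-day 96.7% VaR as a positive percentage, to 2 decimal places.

σ_{2d} = 3.13% × √2 = 4.426%; μ_{2d} = 2 × 0.129% = 0.258%.
VaR = −(0.258%) + 1.838 × 4.426% = 7.877%.

7.88%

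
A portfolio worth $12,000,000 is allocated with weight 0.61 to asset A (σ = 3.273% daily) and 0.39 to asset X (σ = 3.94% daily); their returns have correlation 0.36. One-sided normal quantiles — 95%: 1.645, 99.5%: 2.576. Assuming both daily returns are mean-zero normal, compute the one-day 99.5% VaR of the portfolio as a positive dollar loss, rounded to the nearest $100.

$904,200

σ_p² = 0.61²·3.273² + 0.39²·3.94² + 2·0.36·0.61·0.39·3.273·3.94 = 8.5561 (%²).
σ_p = √8.5561 = 2.925%.
VaR = 2.576 × 2.925% = 7.535%; on $12,000,000 that is $904,200.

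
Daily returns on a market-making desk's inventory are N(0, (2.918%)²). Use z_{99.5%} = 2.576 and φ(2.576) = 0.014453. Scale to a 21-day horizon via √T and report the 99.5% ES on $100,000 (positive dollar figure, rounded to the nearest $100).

$38,700

σ_{21d} = 2.918% × √21 = 13.372%.
ES multiplier = φ(z)/(1−α) = 0.014453/0.005 = 2.891.
ES = 13.372% × 2.891 = 38.658%; on $100,000: $38,658.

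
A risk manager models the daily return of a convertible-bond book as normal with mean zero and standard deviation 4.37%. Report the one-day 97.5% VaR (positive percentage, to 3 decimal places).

8.565%

At 97.5% one-sided, z = 1.960.
VaR = z·σ = 1.960 × 4.37% = 8.565%.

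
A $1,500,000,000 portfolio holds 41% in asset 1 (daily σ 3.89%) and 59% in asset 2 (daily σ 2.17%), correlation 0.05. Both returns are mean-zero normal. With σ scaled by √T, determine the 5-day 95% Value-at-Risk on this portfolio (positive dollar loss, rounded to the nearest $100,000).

σ_p = √(0.41²·3.89² + 0.59²·2.17² + 2·0.05·0.41·0.59·3.89·2.17) = 2.095%.
σ_{5d} = 2.095% × √5 = 4.685%.
z(95%) = 1.645.
VaR = 1.645 × 4.685% = 7.707%; on $1,500,000,000 that is $115,605,000.

$115,600,000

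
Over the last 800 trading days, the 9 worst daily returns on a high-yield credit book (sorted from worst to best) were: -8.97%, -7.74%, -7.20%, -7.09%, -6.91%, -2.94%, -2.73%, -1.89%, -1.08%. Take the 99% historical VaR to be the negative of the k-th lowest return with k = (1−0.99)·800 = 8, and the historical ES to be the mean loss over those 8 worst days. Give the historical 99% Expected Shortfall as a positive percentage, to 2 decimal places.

5.68%

The 8 worst returns sum to -45.47%.
ES = −(-45.47%) / 8 = 5.68375% ≈ 5.68%.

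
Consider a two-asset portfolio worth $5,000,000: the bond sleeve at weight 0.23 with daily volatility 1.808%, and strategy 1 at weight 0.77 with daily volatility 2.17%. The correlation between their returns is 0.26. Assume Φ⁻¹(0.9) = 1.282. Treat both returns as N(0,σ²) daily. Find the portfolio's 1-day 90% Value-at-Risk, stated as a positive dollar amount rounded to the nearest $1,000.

$117,000

σ_p² = 0.23²·1.808² + 0.77²·2.17² + 2·0.26·0.23·0.77·1.808·2.17 = 3.3261 (%²).
σ_p = √3.3261 = 1.824%.
VaR = 1.282 × 1.824% = 2.338%; on $5,000,000 that is $116,900.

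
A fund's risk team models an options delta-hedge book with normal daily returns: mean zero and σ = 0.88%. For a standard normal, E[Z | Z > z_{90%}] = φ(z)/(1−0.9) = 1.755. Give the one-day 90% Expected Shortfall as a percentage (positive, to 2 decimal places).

ES = 0.88% × 1.755 = 1.544%.

1.54%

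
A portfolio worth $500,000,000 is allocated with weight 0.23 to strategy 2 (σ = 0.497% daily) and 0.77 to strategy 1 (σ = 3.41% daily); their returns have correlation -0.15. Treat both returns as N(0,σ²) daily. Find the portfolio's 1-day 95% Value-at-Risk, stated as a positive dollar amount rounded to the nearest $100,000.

σ_p² = 0.23²·0.497² + 0.77²·3.41² + 2·-0.15·0.23·0.77·0.497·3.41 = 6.8173 (%²).
σ_p = √6.8173 = 2.611%.
At 95%, z = 1.645.
VaR = 1.645 × 2.611% = 4.295%; on $500,000,000 that is $21,475,000.

$21,500,000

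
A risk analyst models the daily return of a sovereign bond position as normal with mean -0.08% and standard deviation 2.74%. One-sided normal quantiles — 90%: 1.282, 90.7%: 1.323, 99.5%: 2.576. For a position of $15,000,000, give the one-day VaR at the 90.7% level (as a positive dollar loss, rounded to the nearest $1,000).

$556,000

VaR = −μ + z·σ = −(-0.08%) + 1.323 × 2.74% = 3.705%.
On $15,000,000: 0.03705 × $15,000,000 = $555,750.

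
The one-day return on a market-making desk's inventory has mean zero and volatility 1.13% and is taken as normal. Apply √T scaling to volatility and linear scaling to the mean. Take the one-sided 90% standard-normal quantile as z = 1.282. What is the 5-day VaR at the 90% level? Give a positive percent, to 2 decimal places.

σ_{5d} = 1.13% × √5 = 2.527%.
VaR = 1.282 × 2.527% = 3.240%.

3.24%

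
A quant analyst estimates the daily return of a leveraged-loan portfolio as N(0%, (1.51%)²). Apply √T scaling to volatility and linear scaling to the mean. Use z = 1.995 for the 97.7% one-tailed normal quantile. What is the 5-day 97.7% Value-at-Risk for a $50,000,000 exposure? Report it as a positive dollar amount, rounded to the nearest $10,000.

σ_{5d} = 1.51% × √5 = 3.376%.
VaR = 1.995 × 3.376% = 6.735%.
On $50,000,000: 0.06735 × $50,000,000 = $3,367,500.

$3,370,000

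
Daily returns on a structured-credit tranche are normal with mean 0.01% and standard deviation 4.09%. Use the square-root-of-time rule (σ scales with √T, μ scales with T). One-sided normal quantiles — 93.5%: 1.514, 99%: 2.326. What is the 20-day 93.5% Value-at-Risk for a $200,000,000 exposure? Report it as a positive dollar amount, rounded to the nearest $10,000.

σ_{20d} = 4.09% × √20 = 18.291%; μ_{20d} = 20 × 0.01% = 0.200%.
VaR = −(0.200%) + 1.514 × 18.291% = 27.493%.
On $200,000,000: 0.27493 × $200,000,000 = $54,986,000.

$54,990,000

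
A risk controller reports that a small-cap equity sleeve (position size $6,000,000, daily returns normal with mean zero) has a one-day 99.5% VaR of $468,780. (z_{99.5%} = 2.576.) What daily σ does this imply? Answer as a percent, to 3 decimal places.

3.033%

VaR as a fraction: $468,780 / $6,000,000 = 7.813%.
σ = VaR / z = 7.813% / 2.576 = 3.033%.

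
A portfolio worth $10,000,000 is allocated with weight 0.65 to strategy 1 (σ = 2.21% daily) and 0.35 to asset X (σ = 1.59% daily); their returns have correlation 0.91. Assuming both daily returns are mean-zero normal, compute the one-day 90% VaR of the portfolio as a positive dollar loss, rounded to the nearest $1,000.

$251,000

σ_p² = 0.65²·2.21² + 0.35²·1.59² + 2·0.91·0.65·0.35·2.21·1.59 = 3.8282 (%²).
σ_p = √3.8282 = 1.957%.
At 90%, z = 1.282.
VaR = 1.282 × 1.957% = 2.509%; on $10,000,000 that is $250,900.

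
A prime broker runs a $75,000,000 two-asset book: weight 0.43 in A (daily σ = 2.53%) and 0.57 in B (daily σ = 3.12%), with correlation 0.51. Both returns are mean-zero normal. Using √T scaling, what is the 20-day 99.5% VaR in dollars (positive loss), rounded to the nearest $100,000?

σ_p = √(0.43²·2.53² + 0.57²·3.12² + 2·0.51·0.43·0.57·2.53·3.12) = 2.514%.
σ_{20d} = 2.514% × √20 = 11.243%.
z(99.5%) = 2.576.
VaR = 2.576 × 11.243% = 28.962%; on $75,000,000 that is $21,721,500.

$21,700,000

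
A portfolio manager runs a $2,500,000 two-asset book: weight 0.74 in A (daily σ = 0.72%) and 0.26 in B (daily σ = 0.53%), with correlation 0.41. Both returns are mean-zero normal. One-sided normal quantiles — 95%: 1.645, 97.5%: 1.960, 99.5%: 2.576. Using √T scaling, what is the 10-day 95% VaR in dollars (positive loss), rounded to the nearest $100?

$78,400

σ_p = √(0.74²·0.72² + 0.26²·0.53² + 2·0.41·0.74·0.26·0.72·0.53) = 0.603%.
σ_{10d} = 0.603% × √10 = 1.907%.
VaR = 1.645 × 1.907% = 3.137%; on $2,500,000 that is $78,425.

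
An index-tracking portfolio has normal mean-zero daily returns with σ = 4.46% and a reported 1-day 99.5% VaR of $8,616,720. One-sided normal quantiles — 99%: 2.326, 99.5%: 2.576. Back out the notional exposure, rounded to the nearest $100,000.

VaR as a fraction of value: z·σ = 2.576 × 4.46% = 11.489%.
Position = $8,616,720 / 0.11489 = $75,000,000.

$75,000,000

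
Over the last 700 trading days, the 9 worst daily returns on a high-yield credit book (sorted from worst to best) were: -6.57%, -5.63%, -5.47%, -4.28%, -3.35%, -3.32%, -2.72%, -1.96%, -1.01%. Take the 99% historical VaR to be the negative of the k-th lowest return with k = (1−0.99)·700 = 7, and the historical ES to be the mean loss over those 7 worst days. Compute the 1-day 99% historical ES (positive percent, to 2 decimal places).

4.48%

The 7 worst returns sum to -31.34%.
ES = −(-31.34%) / 7 = 4.4771…% ≈ 4.48%.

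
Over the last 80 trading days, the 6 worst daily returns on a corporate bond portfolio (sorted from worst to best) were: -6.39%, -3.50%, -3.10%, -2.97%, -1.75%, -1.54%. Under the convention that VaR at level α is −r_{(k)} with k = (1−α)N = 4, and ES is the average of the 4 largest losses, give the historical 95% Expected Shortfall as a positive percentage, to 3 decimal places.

3.990%

The 4 worst returns sum to -15.96%.
ES = −(-15.96%) / 4 = 3.99% ≈ 3.990%.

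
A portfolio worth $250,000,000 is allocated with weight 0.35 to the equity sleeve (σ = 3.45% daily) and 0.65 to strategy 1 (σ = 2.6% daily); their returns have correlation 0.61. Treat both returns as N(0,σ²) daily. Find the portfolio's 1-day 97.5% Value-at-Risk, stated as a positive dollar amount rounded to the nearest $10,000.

σ_p² = 0.35²·3.45² + 0.65²·2.6² + 2·0.61·0.35·0.65·3.45·2.6 = 6.8038 (%²).
σ_p = √6.8038 = 2.608%.
At 97.5%, z = 1.960.
VaR = 1.960 × 2.608% = 5.112%; on $250,000,000 that is $12,780,000.

$12,780,000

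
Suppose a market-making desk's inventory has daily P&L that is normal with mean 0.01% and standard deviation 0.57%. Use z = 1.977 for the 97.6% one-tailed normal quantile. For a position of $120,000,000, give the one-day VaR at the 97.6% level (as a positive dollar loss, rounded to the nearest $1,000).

VaR = −μ + z·σ = −(0.01%) + 1.977 × 0.57% = 1.117%.
On $120,000,000: 0.01117 × $120,000,000 = $1,340,400.

$1,340,000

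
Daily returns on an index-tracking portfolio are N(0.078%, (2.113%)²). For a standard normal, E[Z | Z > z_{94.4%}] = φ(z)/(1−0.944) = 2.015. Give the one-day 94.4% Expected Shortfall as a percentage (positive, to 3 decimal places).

ES = −(0.078%) + 2.113% × 2.015 = 4.180%.

4.180%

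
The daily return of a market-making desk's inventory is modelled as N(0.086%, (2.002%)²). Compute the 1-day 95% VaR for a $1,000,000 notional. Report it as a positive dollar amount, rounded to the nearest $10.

At 95% one-sided, z = 1.645.
VaR = −μ + z·σ = −(0.086%) + 1.645 × 2.002% = 3.207%.
On $1,000,000: 0.03207 × $1,000,000 = $32,070.

$32,070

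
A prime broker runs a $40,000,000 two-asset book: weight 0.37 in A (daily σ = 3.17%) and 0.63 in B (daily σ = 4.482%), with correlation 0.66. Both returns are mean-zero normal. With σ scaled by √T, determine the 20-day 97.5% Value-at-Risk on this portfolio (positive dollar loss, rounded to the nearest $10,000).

$12,990,000

σ_p = √(0.37²·3.17² + 0.63²·4.482² + 2·0.66·0.37·0.63·3.17·4.482) = 3.704%.
σ_{20d} = 3.704% × √20 = 16.565%.
z(97.5%) = 1.960.
VaR = 1.960 × 16.565% = 32.467%; on $40,000,000 that is $12,986,800.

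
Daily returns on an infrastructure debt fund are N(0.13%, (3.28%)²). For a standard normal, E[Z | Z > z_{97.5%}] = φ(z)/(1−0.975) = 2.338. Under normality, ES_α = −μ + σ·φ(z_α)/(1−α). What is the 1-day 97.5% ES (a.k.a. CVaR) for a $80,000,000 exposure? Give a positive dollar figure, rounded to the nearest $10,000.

$6,030,000

ES = −(0.13%) + 3.28% × 2.338 = 7.539%.
On $80,000,000: 0.07539 × $80,000,000 = $6,031,200.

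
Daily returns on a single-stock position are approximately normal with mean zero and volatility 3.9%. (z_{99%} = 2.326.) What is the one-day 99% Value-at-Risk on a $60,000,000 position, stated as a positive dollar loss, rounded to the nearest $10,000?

VaR = z·σ = 2.326 × 3.9% = 9.071%.
On $60,000,000: 0.09071 × $60,000,000 = $5,442,600.

$5,440,000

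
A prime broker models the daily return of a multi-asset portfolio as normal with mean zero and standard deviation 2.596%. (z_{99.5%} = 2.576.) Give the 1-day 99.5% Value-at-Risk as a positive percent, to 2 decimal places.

6.69%

VaR = z·σ = 2.576 × 2.596% = 6.687%.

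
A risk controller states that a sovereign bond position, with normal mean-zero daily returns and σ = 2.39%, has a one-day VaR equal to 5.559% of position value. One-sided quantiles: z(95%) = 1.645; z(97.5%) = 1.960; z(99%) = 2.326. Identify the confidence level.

Implied z = VaR/σ = 5.559 / 2.39 = 2.326.
This matches z(99%) = 2.326.

99%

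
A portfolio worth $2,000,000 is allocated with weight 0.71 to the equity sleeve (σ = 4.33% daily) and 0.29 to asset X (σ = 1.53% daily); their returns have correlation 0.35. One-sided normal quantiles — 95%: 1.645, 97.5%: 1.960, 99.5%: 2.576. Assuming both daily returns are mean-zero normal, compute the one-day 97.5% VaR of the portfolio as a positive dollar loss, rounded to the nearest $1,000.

$128,000

σ_p² = 0.71²·4.33² + 0.29²·1.53² + 2·0.35·0.71·0.29·4.33·1.53 = 10.6030 (%²).
σ_p = √10.6030 = 3.256%.
VaR = 1.960 × 3.256% = 6.382%; on $2,000,000 that is $127,640.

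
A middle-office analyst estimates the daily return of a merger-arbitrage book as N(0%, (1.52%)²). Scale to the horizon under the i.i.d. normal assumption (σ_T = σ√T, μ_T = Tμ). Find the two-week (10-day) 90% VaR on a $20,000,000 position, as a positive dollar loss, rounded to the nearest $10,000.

$1,230,000

At 90%, z = 1.282.
σ_{10d} = 1.52% × √10 = 4.807%.
VaR = 1.282 × 4.807% = 6.163%.
On $20,000,000: 0.06163 × $20,000,000 = $1,232,600.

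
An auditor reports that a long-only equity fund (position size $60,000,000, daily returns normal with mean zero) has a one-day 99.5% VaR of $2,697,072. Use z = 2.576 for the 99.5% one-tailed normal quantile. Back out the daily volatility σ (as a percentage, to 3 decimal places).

1.745%

VaR as a fraction: $2,697,072 / $60,000,000 = 4.495%.
σ = VaR / z = 4.495% / 2.576 = 1.745%.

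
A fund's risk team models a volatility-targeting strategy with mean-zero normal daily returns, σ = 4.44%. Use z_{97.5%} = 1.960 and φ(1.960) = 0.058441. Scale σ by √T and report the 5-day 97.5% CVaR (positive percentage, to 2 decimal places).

23.21%

σ_{5d} = 4.44% × √5 = 9.928%.
ES multiplier = φ(z)/(1−α) = 0.058441/0.025 = 2.338.
ES = 9.928% × 2.338 = 23.212%.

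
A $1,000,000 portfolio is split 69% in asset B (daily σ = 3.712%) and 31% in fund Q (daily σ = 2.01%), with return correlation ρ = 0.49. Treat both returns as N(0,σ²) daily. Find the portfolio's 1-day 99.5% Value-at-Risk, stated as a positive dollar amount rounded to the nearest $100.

$75,200

σ_p² = 0.69²·3.712² + 0.31²·2.01² + 2·0.49·0.69·0.31·3.712·2.01 = 8.5124 (%²).
σ_p = √8.5124 = 2.918%.
At 99.5%, z = 2.576.
VaR = 2.576 × 2.918% = 7.517%; on $1,000,000 that is $75,170.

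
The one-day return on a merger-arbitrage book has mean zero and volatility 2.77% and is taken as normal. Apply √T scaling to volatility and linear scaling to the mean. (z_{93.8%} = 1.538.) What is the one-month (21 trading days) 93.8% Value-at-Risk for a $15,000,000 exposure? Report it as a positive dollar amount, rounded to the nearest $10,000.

$2,930,000

σ_{21d} = 2.77% × √21 = 12.694%.
VaR = 1.538 × 12.694% = 19.523%.
On $15,000,000: 0.19523 × $15,000,000 = $2,928,450.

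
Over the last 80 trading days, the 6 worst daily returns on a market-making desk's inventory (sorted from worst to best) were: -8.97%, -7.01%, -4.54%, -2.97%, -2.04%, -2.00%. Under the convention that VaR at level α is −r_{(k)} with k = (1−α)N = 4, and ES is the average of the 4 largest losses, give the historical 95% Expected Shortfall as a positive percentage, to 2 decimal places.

5.87%

The 4 worst returns sum to -23.49%.
ES = −(-23.49%) / 4 = 5.8725% ≈ 5.87%.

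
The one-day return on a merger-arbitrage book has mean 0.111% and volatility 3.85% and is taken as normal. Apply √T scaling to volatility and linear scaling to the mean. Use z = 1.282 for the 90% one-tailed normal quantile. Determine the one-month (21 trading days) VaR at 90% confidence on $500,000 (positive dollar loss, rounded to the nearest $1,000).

σ_{21d} = 3.85% × √21 = 17.643%; μ_{21d} = 21 × 0.111% = 2.331%.
VaR = −(2.331%) + 1.282 × 17.643% = 20.287%.
On $500,000: 0.20287 × $500,000 = $101,435.

$101,000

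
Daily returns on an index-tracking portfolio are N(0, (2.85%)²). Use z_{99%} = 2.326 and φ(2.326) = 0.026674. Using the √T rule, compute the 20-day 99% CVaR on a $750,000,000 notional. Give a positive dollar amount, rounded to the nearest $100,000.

σ_{20d} = 2.85% × √20 = 12.746%.
ES multiplier = φ(z)/(1−α) = 0.026674/0.01 = 2.667.
ES = 12.746% × 2.667 = 33.994%; on $750,000,000: $254,955,000.

$255,000,000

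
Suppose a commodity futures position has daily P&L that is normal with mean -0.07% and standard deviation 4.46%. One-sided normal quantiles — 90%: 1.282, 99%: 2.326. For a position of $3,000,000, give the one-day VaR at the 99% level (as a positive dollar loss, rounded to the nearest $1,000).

$313,000

VaR = −μ + z·σ = −(-0.07%) + 2.326 × 4.46% = 10.444%.
On $3,000,000: 0.10444 × $3,000,000 = $313,320.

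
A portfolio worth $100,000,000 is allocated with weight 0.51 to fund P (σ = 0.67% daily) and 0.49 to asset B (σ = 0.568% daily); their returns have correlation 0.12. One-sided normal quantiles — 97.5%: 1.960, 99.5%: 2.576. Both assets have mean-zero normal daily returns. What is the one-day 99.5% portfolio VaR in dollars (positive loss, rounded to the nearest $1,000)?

$1,200,000

σ_p² = 0.51²·0.67² + 0.49²·0.568² + 2·0.12·0.51·0.49·0.67·0.568 = 0.2170 (%²).
σ_p = √0.2170 = 0.466%.
VaR = 2.576 × 0.466% = 1.200%; on $100,000,000 that is $1,200,000.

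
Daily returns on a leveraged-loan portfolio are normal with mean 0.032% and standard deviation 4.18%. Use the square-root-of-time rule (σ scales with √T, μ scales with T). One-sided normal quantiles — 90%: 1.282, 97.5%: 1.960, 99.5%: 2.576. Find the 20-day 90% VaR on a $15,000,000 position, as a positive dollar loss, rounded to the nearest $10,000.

$3,500,000

σ_{20d} = 4.18% × √20 = 18.694%; μ_{20d} = 20 × 0.032% = 0.640%.
VaR = −(0.640%) + 1.282 × 18.694% = 23.326%.
On $15,000,000: 0.23326 × $15,000,000 = $3,498,900.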